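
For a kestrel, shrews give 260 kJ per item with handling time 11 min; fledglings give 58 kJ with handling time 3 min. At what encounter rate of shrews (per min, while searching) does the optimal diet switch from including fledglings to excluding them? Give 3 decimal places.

0.408 per min

The zero-one rule: include fledglings iff E₂/h₂ > λE₁/(1+λh₁). Equality gives the switch point.
λE₁h₂ = E₂ + λE₂h₁ ⇒ λ = E₂/(E₁h₂ − E₂h₁) = 58/(780 − 638) = 0.4085 per min.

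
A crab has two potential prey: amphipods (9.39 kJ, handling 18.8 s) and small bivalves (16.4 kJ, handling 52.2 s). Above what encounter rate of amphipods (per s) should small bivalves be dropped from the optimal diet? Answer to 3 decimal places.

Drop small bivalves once their profitability E₂/h₂ falls below the rate achievable on amphipods alone: E₂/h₂ = λE₁/(1 + λh₁).
Solve for λ: λE₁h₂ = E₂(1 + λh₁) → λ(E₁h₂ − E₂h₁) = E₂ → λ = E₂/(E₁h₂ − E₂h₁).
λ = 16.4/(9.39×52.2 − 16.4×18.8) = 16.4/181.8 = 0.09019 per s.

0.090 per s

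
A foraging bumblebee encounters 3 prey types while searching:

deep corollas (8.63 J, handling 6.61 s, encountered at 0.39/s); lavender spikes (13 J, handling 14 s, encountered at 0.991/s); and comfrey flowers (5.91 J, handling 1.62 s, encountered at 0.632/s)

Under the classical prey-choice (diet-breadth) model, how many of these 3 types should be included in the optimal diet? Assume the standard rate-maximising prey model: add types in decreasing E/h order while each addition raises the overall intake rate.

1

E/h in descending order: comfrey flowers 3.65, deep corollas 1.31, lavender spikes 0.929 J/s. The optimal diet is the largest prefix of this list for which every included type satisfies E_i/h_i > R on the types above it.
Rate on top 1: 1.846. deep corollas: 1.31 < 1.846 → exclude; stop.
Optimal diet: comfrey flowers — 1 of 3 types.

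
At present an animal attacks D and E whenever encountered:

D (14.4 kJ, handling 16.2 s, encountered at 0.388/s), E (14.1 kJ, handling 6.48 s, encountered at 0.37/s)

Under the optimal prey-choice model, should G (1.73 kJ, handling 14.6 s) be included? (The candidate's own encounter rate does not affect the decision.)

On D and E alone, R = ΣλE/(1+Σλh) = 10.8/9.683 = 1.116 kJ/s.
Profitability of G: 1.73/14.6 = 0.1185 kJ/s.
Since 0.1185 < R, time spent handling G is better spent searching.

No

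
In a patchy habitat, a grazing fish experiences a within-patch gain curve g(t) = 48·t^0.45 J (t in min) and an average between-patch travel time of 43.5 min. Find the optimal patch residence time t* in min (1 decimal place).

35.6 min

Maximise g(t)/(T+t): set derivative to zero → g'(t)(T+t) = g(t).
g'(t) = 0.45·48·t^-0.55. Setting 0.45·48·t^-0.55 = 48·t^0.45/(43.5+t) gives 0.45(43.5+t) = t, so 0.55·t = 0.45×43.5.
t* = 0.45×43.5/0.55 = 35.59 min.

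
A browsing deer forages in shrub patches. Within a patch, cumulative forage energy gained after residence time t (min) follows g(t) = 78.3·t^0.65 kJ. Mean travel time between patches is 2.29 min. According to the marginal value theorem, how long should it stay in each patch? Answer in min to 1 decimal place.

4.3 min

Maximise g(t)/(T+t): set derivative to zero → g'(t)(T+t) = g(t).
g'(t) = 0.65·78.3·t^-0.35. Setting 0.65·78.3·t^-0.35 = 78.3·t^0.65/(2.29+t) gives 0.65(2.29+t) = t, so 0.35·t = 0.65×2.29.
t* = 0.65×2.29/0.35 = 4.253 min.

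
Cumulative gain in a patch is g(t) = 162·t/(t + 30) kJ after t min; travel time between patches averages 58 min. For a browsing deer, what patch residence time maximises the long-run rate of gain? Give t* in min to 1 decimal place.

41.7 min

Maximise g(t)/(T+t): set derivative to zero → g'(t)(T+t) = g(t).
g'(t) = 162·30/(t + 30)². Setting 162·30/(t+30)² = 162t/[(t+30)(58+t)] gives 30(58+t) = t(t+30), so t² = 30×58 = 1740.
t* = √1740 = 41.71 min.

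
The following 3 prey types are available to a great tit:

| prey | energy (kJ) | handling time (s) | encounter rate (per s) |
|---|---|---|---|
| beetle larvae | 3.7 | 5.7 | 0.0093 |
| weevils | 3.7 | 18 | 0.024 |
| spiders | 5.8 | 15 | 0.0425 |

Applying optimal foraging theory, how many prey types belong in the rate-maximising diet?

Rank by E/h (kJ/s): beetle larvae 0.649, spiders 0.387, weevils 0.206. Include each in turn until the next type's E/h falls below the running intake rate.
Rate on top 1: 0.03268. spiders: 0.387 > 0.03268 → include.
Rate on top 2: 0.1662. weevils: 0.206 > 0.1662 → include.
Optimal diet: beetle larvae, spiders, weevils — 3 of 3 types.

3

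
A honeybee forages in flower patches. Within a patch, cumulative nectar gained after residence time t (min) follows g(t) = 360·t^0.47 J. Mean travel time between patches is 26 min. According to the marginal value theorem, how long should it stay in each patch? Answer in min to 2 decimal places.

23.06 min

Optimal t* satisfies g'(t*) = g(t*)/(T + t*).
g'(t) = 0.47·360·t^-0.53. Setting 0.47·360·t^-0.53 = 360·t^0.47/(26+t) gives 0.47(26+t) = t, so 0.53·t = 0.47×26.
t* = 0.47×26/0.53 = 23.06 min.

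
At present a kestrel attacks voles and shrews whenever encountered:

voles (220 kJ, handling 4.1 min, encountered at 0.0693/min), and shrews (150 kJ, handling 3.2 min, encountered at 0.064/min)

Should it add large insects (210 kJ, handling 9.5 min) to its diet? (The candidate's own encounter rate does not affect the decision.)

On voles and shrews alone, R = ΣλE/(1+Σλh) = 24.85/1.489 = 16.69 kJ/min.
Profitability of large insects: 210/9.5 = 22.11 kJ/min.
22.11 > 16.69, so adding large insects raises the average — include it.

Yes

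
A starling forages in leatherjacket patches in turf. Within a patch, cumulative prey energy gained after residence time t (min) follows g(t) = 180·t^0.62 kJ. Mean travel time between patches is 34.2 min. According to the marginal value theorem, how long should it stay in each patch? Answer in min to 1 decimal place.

By the marginal value theorem, leave when the instantaneous gain rate g'(t) equals the habitat-wide average g(t)/(T + t).
g'(t) = 0.62·180·t^-0.38. Setting 0.62·180·t^-0.38 = 180·t^0.62/(34.2+t) gives 0.62(34.2+t) = t, so 0.38·t = 0.62×34.2.
t* = 0.62×34.2/0.38 = 55.8 min.

55.8 min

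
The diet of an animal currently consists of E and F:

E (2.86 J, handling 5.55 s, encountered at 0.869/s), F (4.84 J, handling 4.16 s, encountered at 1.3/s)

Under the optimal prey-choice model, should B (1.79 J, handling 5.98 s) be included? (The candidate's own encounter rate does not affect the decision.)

Current rate: (0.869×2.86 + 1.3×4.84)/(1 + 0.869×5.55 + 1.3×4.16) = 0.7815 J/s.
B: E/h = 1.79/5.98 = 0.2993 J/s.
Since 0.2993 < R, time spent handling B is better spent searching.

No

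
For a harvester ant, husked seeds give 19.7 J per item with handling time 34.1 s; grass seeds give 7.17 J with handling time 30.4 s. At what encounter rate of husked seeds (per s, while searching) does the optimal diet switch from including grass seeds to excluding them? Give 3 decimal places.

0.020 per s

Drop grass seeds once their profitability E₂/h₂ falls below the rate achievable on husked seeds alone: E₂/h₂ = λE₁/(1 + λh₁).
Solve for λ: λE₁h₂ = E₂(1 + λh₁) → λ(E₁h₂ − E₂h₁) = E₂ → λ = E₂/(E₁h₂ − E₂h₁).
λ = 7.17/(19.7×30.4 − 7.17×34.1) = 7.17/354.4 = 0.02023 per s.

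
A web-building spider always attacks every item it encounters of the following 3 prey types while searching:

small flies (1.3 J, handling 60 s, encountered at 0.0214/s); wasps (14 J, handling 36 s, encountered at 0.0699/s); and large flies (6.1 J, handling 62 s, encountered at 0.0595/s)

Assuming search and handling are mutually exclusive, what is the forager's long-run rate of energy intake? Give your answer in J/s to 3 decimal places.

Energy encountered per unit search time: 0.0214×1.3 + 0.0699×14 + 0.0595×6.1 = 1.369 J/s.
Handling time per unit search time: 0.0214×60 + 0.0699×36 + 0.0595×62 = 7.489.
Rate = 1.369/(1 + 7.489) = 0.1613 J/s.

0.161 J/s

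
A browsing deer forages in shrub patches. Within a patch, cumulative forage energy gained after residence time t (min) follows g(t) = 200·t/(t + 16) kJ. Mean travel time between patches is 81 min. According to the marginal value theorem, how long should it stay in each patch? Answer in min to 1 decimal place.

Optimal t* satisfies g'(t*) = g(t*)/(T + t*).
g'(t) = 200·16/(t + 16)². Setting 200·16/(t+16)² = 200t/[(t+16)(81+t)] gives 16(81+t) = t(t+16), so t² = 16×81 = 1296.
t* = √1296 = 36 min.

36.0 min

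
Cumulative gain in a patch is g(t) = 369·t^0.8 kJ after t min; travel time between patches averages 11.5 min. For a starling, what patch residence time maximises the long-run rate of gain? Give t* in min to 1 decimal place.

46.0 min

Optimal t* satisfies g'(t*) = g(t*)/(T + t*).
g'(t) = 0.8·369·t^-0.2. Setting 0.8·369·t^-0.2 = 369·t^0.8/(11.5+t) gives 0.8(11.5+t) = t, so 0.20·t = 0.8×11.5.
t* = 0.8×11.5/0.20 = 46 min.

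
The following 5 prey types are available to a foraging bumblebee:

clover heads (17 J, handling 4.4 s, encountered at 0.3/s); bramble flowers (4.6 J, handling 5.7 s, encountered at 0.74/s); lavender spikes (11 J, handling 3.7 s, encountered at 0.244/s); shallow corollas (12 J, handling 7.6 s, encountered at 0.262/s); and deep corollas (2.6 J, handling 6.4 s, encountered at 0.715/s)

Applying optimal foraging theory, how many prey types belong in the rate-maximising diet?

2

Rank by E/h (J/s): clover heads 3.86, lavender spikes 2.97, shallow corollas 1.58, bramble flowers 0.807, deep corollas 0.406. Include each in turn until the next type's E/h falls below the running intake rate.
Rate on top 1: 2.198. lavender spikes: 2.97 > 2.198 → include.
Rate on top 2: 2.415. shallow corollas: 1.58 < 2.415 → exclude; stop.
Optimal diet: clover heads, lavender spikes — 2 of 5 types.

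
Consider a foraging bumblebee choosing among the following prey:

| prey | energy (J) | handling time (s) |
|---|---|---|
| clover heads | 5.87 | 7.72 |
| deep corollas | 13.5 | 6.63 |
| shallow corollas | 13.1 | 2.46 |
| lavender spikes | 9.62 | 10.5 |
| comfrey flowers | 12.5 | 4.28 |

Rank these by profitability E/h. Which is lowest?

Profitability E/h (J/s): clover heads = 5.87/7.72 = 0.76, deep corollas = 13.5/6.63 = 2.04, shallow corollas = 13.1/2.46 = 5.33, lavender spikes = 9.62/10.5 = 0.916, comfrey flowers = 12.5/4.28 = 2.92.
Ranked: shallow corollas > comfrey flowers > deep corollas > lavender spikes > clover heads.

clover heads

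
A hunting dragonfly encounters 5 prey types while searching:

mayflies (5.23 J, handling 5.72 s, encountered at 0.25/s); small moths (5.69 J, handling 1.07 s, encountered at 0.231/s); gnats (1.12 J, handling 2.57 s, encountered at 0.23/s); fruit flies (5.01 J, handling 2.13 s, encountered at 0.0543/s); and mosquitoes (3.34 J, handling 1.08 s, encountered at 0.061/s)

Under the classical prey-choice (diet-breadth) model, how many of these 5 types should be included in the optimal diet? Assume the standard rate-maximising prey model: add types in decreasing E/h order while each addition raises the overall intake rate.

Profitabilities (E/h, J/s): small moths 5.32, mosquitoes 3.09, fruit flies 2.35, mayflies 0.914, gnats 0.436. Add prey in this order while the next type's profitability exceeds the intake rate on those already taken.
Rate on top 1: 1.054. mosquitoes: 3.09 > 1.054 → include.
Rate on top 2: 1.156. fruit flies: 2.35 > 1.156 → include.
Rate on top 3: 1.253. mayflies: 0.914 < 1.253 → exclude; stop.
Optimal diet: small moths, mosquitoes, fruit flies — 3 of 5 types.

3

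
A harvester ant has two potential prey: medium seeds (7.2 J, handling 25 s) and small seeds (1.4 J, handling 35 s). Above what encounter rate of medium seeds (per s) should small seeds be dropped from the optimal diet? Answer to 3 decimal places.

0.006 per s

At the threshold, the rate on medium seeds alone equals the profitability of small seeds: λ·7.2/(1 + λ·25) = 1.4/35 = 0.04.
Rearranging, λ(7.2 − 0.04×25) = 0.04, so λ = 0.04/6.2 = 0.006452 per s.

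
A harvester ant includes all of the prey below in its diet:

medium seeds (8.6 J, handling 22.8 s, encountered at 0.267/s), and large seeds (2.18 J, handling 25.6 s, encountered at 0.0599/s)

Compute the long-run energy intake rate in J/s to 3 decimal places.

R = Σλ_iE_i / (1 + Σλ_ih_i)
Numerator: 0.267×8.6 + 0.0599×2.18 = 2.427
Denominator: 1 + 0.267×22.8 + 0.0599×25.6 = 8.621
R = 2.427/8.621 = 0.2815 J/s

0.281 J/s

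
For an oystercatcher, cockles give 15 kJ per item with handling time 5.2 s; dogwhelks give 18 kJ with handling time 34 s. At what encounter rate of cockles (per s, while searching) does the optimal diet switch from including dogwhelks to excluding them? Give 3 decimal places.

0.043 per s

The zero-one rule: include dogwhelks iff E₂/h₂ > λE₁/(1+λh₁). Equality gives the switch point.
λE₁h₂ = E₂ + λE₂h₁ ⇒ λ = E₂/(E₁h₂ − E₂h₁) = 18/(510 − 93.6) = 0.04323 per s.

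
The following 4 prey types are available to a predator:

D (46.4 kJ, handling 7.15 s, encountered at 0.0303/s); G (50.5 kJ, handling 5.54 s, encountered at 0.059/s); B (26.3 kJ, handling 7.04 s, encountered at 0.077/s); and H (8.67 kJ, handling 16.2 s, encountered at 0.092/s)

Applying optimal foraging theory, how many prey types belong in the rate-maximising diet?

3

Rank by E/h (kJ/s): G 9.12, D 6.49, B 3.74, H 0.535. Include each in turn until the next type's E/h falls below the running intake rate.
Rate on top 1: 2.246. D: 6.49 > 2.246 → include.
Rate on top 2: 2.841. B: 3.74 > 2.841 → include.
Rate on top 3: 3.074. H: 0.535 < 3.074 → exclude; stop.
Optimal diet: G, D, B — 3 of 4 types.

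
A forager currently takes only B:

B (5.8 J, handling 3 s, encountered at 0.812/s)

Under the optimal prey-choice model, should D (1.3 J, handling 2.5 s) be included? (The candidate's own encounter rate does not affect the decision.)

No

Current rate: (0.812×5.8)/(1 + 0.812×3) = 1.371 J/s.
D: E/h = 1.3/2.5 = 0.52 J/s.
0.52 < 1.371, so adding D would lower the average — exclude it.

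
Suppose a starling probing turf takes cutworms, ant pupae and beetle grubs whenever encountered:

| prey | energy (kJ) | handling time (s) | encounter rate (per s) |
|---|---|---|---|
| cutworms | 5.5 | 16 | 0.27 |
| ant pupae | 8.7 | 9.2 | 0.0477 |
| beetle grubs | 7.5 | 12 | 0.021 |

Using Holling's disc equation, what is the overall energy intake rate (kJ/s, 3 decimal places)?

0.342 kJ/s

Energy encountered per unit search time: 0.27×5.5 + 0.0477×8.7 + 0.021×7.5 = 2.057 kJ/s.
Handling time per unit search time: 0.27×16 + 0.0477×9.2 + 0.021×12 = 5.011.
Rate = 2.057/(1 + 5.011) = 0.3423 kJ/s.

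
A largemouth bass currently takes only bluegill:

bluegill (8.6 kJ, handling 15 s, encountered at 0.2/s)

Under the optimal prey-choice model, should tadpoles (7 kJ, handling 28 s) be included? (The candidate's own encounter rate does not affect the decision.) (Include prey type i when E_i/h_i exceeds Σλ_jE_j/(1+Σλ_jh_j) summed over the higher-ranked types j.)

Current rate: (0.2×8.6)/(1 + 0.2×15) = 0.43 kJ/s.
tadpoles: E/h = 7/28 = 0.25 kJ/s.
Since 0.25 < R, time spent handling tadpoles is better spent searching.

No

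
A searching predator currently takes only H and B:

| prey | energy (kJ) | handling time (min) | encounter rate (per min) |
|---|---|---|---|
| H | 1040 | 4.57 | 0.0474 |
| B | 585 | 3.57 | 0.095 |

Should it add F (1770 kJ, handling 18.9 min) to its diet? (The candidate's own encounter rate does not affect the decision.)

Yes

Intake rate on the current diet: R = (0.0474×1040 + 0.095×585) / (1 + 0.0474×4.57 + 0.095×3.57) = 104.9/1.556 = 67.41 kJ/min.
F: E/h = 1770/18.9 = 93.65 kJ/min.
93.65 > 67.41, so adding F raises the average — include it.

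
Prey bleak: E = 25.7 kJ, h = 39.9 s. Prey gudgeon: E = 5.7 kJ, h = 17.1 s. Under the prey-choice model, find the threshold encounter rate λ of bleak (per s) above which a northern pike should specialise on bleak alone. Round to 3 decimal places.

At the threshold, the rate on bleak alone equals the profitability of gudgeon: λ·25.7/(1 + λ·39.9) = 5.7/17.1 = 0.3333.
Rearranging, λ(25.7 − 0.3333×39.9) = 0.3333, so λ = 0.3333/12.4 = 0.02688 per s.

0.027 per s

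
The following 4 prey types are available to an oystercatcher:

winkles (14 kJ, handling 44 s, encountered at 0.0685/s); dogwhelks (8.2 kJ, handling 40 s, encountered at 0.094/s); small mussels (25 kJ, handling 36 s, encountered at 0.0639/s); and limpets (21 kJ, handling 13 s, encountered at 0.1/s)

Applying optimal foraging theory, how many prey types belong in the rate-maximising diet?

1

Rank by E/h (kJ/s): limpets 1.62, small mussels 0.694, winkles 0.318, dogwhelks 0.205. Include each in turn until the next type's E/h falls below the running intake rate.
Rate on top 1: 0.913. small mussels: 0.694 < 0.913 → exclude; stop.
Optimal diet: limpets — 1 of 4 types.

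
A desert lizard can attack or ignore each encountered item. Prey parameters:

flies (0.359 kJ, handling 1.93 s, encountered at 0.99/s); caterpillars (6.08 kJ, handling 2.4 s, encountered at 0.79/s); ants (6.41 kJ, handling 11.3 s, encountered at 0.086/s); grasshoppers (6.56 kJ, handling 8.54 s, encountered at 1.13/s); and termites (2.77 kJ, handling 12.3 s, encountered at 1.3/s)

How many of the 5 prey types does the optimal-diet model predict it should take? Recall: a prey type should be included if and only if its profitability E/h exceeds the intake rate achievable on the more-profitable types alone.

Profitabilities (E/h, kJ/s): caterpillars 2.53, grasshoppers 0.768, ants 0.567, termites 0.225, flies 0.186. Add prey in this order while the next type's profitability exceeds the intake rate on those already taken.
Rate on top 1: 1.659. grasshoppers: 0.768 < 1.659 → exclude; stop.
Optimal diet: caterpillars — 1 of 5 types.

1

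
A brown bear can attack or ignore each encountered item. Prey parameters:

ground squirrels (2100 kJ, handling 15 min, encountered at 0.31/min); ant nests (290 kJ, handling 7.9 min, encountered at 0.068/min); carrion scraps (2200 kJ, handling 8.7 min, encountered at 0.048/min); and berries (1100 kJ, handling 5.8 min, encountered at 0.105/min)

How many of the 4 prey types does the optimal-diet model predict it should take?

E/h in descending order: carrion scraps 253, berries 190, ground squirrels 140, ant nests 36.7 kJ/min. The optimal diet is the largest prefix of this list for which every included type satisfies E_i/h_i > R on the types above it.
Rate on top 1: 74.49. berries: 190 > 74.49 → include.
Rate on top 2: 109.1. ground squirrels: 140 > 109.1 → include.
Rate on top 3: 130.6. ant nests: 36.7 < 130.6 → exclude; stop.
Optimal diet: carrion scraps, berries, ground squirrels — 3 of 4 types.

3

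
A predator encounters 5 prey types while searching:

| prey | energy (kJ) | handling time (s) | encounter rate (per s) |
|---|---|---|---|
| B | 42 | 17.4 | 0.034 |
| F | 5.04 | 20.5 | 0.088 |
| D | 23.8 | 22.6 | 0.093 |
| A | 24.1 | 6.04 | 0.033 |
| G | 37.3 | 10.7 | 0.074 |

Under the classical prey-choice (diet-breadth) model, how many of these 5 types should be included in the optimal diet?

3

Rank by E/h (kJ/s): A 3.99, G 3.49, B 2.41, D 1.05, F 0.246. Include each in turn until the next type's E/h falls below the running intake rate.
Rate on top 1: 0.6631. G: 3.49 > 0.6631 → include.
Rate on top 2: 1.786. B: 2.41 > 1.786 → include.
Rate on top 3: 1.93. D: 1.05 < 1.93 → exclude; stop.
Optimal diet: A, G, B — 3 of 5 types.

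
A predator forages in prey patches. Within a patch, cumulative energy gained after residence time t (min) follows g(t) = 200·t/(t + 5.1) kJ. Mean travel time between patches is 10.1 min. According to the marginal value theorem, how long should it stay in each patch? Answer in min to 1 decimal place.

7.2 min

Optimal t* satisfies g'(t*) = g(t*)/(T + t*).
g'(t) = 200·5.1/(t + 5.1)². Setting 200·5.1/(t+5.1)² = 200t/[(t+5.1)(10.1+t)] gives 5.1(10.1+t) = t(t+5.1), so t² = 5.1×10.1 = 51.51.
t* = √51.51 = 7.177 min.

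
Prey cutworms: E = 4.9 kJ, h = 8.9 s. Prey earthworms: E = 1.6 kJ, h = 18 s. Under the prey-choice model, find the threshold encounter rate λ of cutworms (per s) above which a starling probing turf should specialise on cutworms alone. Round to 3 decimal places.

0.022 per s

Drop earthworms once their profitability E₂/h₂ falls below the rate achievable on cutworms alone: E₂/h₂ = λE₁/(1 + λh₁).
Solve for λ: λE₁h₂ = E₂(1 + λh₁) → λ(E₁h₂ − E₂h₁) = E₂ → λ = E₂/(E₁h₂ − E₂h₁).
λ = 1.6/(4.9×18 − 1.6×8.9) = 1.6/73.96 = 0.02163 per s.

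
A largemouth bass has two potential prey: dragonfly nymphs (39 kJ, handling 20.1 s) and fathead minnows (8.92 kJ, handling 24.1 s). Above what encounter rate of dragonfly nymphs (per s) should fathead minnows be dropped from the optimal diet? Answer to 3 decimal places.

0.012 per s

The zero-one rule: include fathead minnows iff E₂/h₂ > λE₁/(1+λh₁). Equality gives the switch point.
λE₁h₂ = E₂ + λE₂h₁ ⇒ λ = E₂/(E₁h₂ − E₂h₁) = 8.92/(939.9 − 179.3) = 0.01173 per s.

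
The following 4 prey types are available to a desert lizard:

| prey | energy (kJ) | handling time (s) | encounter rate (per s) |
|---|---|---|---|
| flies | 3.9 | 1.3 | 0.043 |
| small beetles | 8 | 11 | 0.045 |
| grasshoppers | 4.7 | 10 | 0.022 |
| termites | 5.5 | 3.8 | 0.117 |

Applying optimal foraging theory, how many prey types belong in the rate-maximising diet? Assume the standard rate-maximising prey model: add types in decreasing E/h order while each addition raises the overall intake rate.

E/h in descending order: flies 3, termites 1.45, small beetles 0.727, grasshoppers 0.47 kJ/s. The optimal diet is the largest prefix of this list for which every included type satisfies E_i/h_i > R on the types above it.
Rate on top 1: 0.1588. termites: 1.45 > 0.1588 → include.
Rate on top 2: 0.5406. small beetles: 0.727 > 0.5406 → include.
Rate on top 3: 0.5869. grasshoppers: 0.47 < 0.5869 → exclude; stop.
Optimal diet: flies, termites, small beetles — 3 of 4 types.

3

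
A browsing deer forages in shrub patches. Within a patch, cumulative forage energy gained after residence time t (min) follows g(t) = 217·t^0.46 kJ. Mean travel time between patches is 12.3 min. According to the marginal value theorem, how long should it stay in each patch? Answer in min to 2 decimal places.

10.48 min

Maximise g(t)/(T+t): set derivative to zero → g'(t)(T+t) = g(t).
g'(t) = 0.46·217·t^-0.54. Setting 0.46·217·t^-0.54 = 217·t^0.46/(12.3+t) gives 0.46(12.3+t) = t, so 0.54·t = 0.46×12.3.
t* = 0.46×12.3/0.54 = 10.48 min.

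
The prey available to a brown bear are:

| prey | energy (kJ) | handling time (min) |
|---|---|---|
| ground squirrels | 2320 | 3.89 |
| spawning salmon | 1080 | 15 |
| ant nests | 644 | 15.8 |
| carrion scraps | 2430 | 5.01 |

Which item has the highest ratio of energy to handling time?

ground squirrels

In descending order of E/h:
ground squirrels: 2320/3.89 = 596 kJ/min
carrion scraps: 2430/5.01 = 485 kJ/min
spawning salmon: 1080/15 = 72 kJ/min
ant nests: 644/15.8 = 40.8 kJ/min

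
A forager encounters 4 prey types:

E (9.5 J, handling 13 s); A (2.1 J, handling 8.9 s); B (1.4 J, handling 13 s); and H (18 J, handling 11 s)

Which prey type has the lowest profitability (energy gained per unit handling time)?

In descending order of E/h:
H: 18/11 = 1.64 J/s
E: 9.5/13 = 0.731 J/s
A: 2.1/8.9 = 0.236 J/s
B: 1.4/13 = 0.108 J/s

B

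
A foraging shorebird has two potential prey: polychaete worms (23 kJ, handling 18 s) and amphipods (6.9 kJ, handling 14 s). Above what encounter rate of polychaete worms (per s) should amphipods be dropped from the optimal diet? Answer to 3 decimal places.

At the threshold, the rate on polychaete worms alone equals the profitability of amphipods: λ·23/(1 + λ·18) = 6.9/14 = 0.4929.
Rearranging, λ(23 − 0.4929×18) = 0.4929, so λ = 0.4929/14.13 = 0.03488 per s.

0.035 per s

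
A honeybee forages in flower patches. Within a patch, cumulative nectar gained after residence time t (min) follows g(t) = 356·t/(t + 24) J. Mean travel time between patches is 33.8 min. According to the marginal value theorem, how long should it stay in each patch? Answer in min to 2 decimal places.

28.48 min

Optimal t* satisfies g'(t*) = g(t*)/(T + t*).
g'(t) = 356·24/(t + 24)². Setting 356·24/(t+24)² = 356t/[(t+24)(33.8+t)] gives 24(33.8+t) = t(t+24), so t² = 24×33.8 = 811.2.
t* = √811.2 = 28.48 min.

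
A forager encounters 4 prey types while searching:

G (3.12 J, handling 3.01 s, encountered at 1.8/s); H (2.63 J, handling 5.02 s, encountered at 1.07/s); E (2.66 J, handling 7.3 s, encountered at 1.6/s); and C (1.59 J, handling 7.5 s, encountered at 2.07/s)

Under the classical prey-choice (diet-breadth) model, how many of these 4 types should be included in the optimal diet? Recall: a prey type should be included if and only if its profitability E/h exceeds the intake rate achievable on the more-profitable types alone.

Profitabilities (E/h, J/s): G 1.04, H 0.524, E 0.364, C 0.212. Add prey in this order while the next type's profitability exceeds the intake rate on those already taken.
Rate on top 1: 0.875. H: 0.524 < 0.875 → exclude; stop.
Optimal diet: G — 1 of 4 types.

1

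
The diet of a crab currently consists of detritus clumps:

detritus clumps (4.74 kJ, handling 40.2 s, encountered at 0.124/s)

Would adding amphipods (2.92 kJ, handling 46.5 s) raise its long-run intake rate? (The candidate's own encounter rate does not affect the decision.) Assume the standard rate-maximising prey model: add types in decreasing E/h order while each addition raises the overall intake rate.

Current rate: (0.124×4.74)/(1 + 0.124×40.2) = 0.09821 kJ/s.
amphipods: E/h = 2.92/46.5 = 0.0628 kJ/s.
Since 0.0628 < R, time spent handling amphipods is better spent searching.

No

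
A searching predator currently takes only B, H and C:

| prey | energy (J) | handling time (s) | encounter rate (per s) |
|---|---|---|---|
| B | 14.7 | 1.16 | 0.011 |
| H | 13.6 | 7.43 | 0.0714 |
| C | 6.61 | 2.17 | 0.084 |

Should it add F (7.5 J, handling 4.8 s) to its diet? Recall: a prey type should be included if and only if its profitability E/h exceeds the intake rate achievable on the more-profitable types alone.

On B, H and C alone, R = ΣλE/(1+Σλh) = 1.688/1.726 = 0.9782 J/s.
F: E/h = 7.5/4.8 = 1.562 J/s.
1.562 > 0.9782, so adding F raises the average — include it.

Yes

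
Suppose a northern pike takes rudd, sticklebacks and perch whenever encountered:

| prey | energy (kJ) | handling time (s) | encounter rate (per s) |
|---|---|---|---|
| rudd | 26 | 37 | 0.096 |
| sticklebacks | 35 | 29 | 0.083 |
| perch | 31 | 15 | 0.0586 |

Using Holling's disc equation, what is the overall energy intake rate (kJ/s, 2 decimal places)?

Energy encountered per unit search time: 0.096×26 + 0.083×35 + 0.0586×31 = 7.218 kJ/s.
Handling time per unit search time: 0.096×37 + 0.083×29 + 0.0586×15 = 6.838.
Rate = 7.218/(1 + 6.838) = 0.9208 kJ/s.

0.92 kJ/s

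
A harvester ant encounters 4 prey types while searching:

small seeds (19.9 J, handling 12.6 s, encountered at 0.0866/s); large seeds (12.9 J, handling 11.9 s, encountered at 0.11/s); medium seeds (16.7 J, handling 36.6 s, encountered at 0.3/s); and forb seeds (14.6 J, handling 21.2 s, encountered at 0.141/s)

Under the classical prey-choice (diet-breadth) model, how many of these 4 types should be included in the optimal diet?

2

E/h in descending order: small seeds 1.58, large seeds 1.08, forb seeds 0.689, medium seeds 0.456 J/s. The optimal diet is the largest prefix of this list for which every included type satisfies E_i/h_i > R on the types above it.
Rate on top 1: 0.8241. large seeds: 1.08 > 0.8241 → include.
Rate on top 2: 0.9242. forb seeds: 0.689 < 0.9242 → exclude; stop.
Optimal diet: small seeds, large seeds — 2 of 4 types.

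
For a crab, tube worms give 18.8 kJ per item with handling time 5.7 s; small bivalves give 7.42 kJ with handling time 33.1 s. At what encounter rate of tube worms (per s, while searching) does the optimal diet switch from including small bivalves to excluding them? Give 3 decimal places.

0.013 per s

Drop small bivalves once their profitability E₂/h₂ falls below the rate achievable on tube worms alone: E₂/h₂ = λE₁/(1 + λh₁).
Solve for λ: λE₁h₂ = E₂(1 + λh₁) → λ(E₁h₂ − E₂h₁) = E₂ → λ = E₂/(E₁h₂ − E₂h₁).
λ = 7.42/(18.8×33.1 − 7.42×5.7) = 7.42/580 = 0.01279 per s.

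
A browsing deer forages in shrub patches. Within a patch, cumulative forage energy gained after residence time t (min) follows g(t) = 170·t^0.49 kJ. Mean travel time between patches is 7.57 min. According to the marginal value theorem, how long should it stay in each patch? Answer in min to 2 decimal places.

7.27 min

Optimal t* satisfies g'(t*) = g(t*)/(T + t*).
g'(t) = 0.49·170·t^-0.51. Setting 0.49·170·t^-0.51 = 170·t^0.49/(7.57+t) gives 0.49(7.57+t) = t, so 0.51·t = 0.49×7.57.
t* = 0.49×7.57/0.51 = 7.273 min.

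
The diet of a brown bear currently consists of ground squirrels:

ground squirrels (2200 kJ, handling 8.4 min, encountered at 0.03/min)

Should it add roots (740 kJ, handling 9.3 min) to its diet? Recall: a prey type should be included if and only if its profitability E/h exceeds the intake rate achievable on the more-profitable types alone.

On ground squirrels alone, R = ΣλE/(1+Σλh) = 66/1.252 = 52.72 kJ/min.
roots: E/h = 740/9.3 = 79.57 kJ/min.
79.57 > 52.72, so adding roots raises the average — include it.

Yes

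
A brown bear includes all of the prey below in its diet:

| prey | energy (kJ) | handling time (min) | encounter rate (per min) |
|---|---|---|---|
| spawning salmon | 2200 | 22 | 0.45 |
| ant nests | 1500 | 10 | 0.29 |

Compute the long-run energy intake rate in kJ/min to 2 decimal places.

R = (0.45×2200 + 0.29×1500) / (1 + 0.45×22 + 0.29×10) = 1425/13.8 = 103.3 kJ/min.

103.26 kJ/min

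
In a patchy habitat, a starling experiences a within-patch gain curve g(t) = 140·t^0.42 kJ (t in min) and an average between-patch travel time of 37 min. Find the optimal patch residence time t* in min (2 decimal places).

By the marginal value theorem, leave when the instantaneous gain rate g'(t) equals the habitat-wide average g(t)/(T + t).
g'(t) = 0.42·140·t^-0.58. Setting 0.42·140·t^-0.58 = 140·t^0.42/(37+t) gives 0.42(37+t) = t, so 0.58·t = 0.42×37.
t* = 0.42×37/0.58 = 26.79 min.

26.79 min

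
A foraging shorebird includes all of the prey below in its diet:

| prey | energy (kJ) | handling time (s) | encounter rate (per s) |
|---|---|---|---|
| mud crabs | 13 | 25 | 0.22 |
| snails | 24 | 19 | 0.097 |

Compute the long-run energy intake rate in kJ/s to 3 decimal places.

R = Σλ_iE_i / (1 + Σλ_ih_i)
Numerator: 0.22×13 + 0.097×24 = 5.188
Denominator: 1 + 0.22×25 + 0.097×19 = 8.343
R = 5.188/8.343 = 0.6218 kJ/s

0.622 kJ/s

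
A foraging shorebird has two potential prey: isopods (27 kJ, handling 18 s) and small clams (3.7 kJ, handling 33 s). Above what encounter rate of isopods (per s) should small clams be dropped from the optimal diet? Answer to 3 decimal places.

0.004 per s

The zero-one rule: include small clams iff E₂/h₂ > λE₁/(1+λh₁). Equality gives the switch point.
λE₁h₂ = E₂ + λE₂h₁ ⇒ λ = E₂/(E₁h₂ − E₂h₁) = 3.7/(891 − 66.6) = 0.004488 per s.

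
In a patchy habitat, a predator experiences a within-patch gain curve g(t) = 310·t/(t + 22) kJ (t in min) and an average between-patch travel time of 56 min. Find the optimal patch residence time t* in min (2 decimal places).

Maximise g(t)/(T+t): set derivative to zero → g'(t)(T+t) = g(t).
g'(t) = 310·22/(t + 22)². Setting 310·22/(t+22)² = 310t/[(t+22)(56+t)] gives 22(56+t) = t(t+22), so t² = 22×56 = 1232.
t* = √1232 = 35.1 min.

35.10 min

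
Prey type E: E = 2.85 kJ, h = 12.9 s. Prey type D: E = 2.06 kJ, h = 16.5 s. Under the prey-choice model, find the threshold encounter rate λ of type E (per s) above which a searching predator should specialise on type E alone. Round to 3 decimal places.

0.101 per s

The zero-one rule: include type D iff E₂/h₂ > λE₁/(1+λh₁). Equality gives the switch point.
λE₁h₂ = E₂ + λE₂h₁ ⇒ λ = E₂/(E₁h₂ − E₂h₁) = 2.06/(47.02 − 26.57) = 0.1007 per s.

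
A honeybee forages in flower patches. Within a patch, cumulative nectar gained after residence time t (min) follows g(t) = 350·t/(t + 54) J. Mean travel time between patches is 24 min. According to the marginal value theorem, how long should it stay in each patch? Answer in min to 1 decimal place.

36.0 min

By the marginal value theorem, leave when the instantaneous gain rate g'(t) equals the habitat-wide average g(t)/(T + t).
g'(t) = 350·54/(t + 54)². Setting 350·54/(t+54)² = 350t/[(t+54)(24+t)] gives 54(24+t) = t(t+54), so t² = 54×24 = 1296.
t* = √1296 = 36 min.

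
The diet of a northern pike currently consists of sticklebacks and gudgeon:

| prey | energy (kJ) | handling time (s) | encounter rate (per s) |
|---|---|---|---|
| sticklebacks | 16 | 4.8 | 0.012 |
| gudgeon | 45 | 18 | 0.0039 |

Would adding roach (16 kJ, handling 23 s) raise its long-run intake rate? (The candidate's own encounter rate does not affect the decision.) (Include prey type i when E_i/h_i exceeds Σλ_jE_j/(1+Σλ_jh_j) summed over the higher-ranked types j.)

Yes

On sticklebacks and gudgeon alone, R = ΣλE/(1+Σλh) = 0.3675/1.128 = 0.3259 kJ/s.
Profitability of roach: 16/23 = 0.6957 kJ/s.
0.6957 > 0.3259, so adding roach raises the average — include it.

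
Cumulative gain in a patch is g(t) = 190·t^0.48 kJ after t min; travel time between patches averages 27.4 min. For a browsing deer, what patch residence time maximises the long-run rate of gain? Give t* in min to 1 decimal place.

25.3 min

By the marginal value theorem, leave when the instantaneous gain rate g'(t) equals the habitat-wide average g(t)/(T + t).
g'(t) = 0.48·190·t^-0.52. Setting 0.48·190·t^-0.52 = 190·t^0.48/(27.4+t) gives 0.48(27.4+t) = t, so 0.52·t = 0.48×27.4.
t* = 0.48×27.4/0.52 = 25.29 min.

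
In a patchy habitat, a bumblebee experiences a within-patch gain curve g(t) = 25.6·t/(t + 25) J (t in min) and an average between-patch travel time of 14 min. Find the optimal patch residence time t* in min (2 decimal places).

18.71 min

Maximise g(t)/(T+t): set derivative to zero → g'(t)(T+t) = g(t).
g'(t) = 25.6·25/(t + 25)². Setting 25.6·25/(t+25)² = 25.6t/[(t+25)(14+t)] gives 25(14+t) = t(t+25), so t² = 25×14 = 350.
t* = √350 = 18.71 min.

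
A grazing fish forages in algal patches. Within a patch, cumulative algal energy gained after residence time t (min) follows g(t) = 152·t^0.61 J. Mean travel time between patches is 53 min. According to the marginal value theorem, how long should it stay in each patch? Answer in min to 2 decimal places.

Optimal t* satisfies g'(t*) = g(t*)/(T + t*).
g'(t) = 0.61·152·t^-0.39. Setting 0.61·152·t^-0.39 = 152·t^0.61/(53+t) gives 0.61(53+t) = t, so 0.39·t = 0.61×53.
t* = 0.61×53/0.39 = 82.9 min.

82.90 min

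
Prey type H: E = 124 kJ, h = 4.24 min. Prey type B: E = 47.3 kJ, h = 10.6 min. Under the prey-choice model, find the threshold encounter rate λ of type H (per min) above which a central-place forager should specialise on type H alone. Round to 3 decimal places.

0.042 per min

The zero-one rule: include type B iff E₂/h₂ > λE₁/(1+λh₁). Equality gives the switch point.
λE₁h₂ = E₂ + λE₂h₁ ⇒ λ = E₂/(E₁h₂ − E₂h₁) = 47.3/(1314 − 200.6) = 0.04247 per min.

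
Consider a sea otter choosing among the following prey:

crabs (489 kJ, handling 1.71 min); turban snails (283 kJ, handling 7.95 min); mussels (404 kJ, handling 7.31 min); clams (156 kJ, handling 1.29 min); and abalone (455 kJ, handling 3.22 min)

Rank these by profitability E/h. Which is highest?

In descending order of E/h:
crabs: 489/1.71 = 286 kJ/min
abalone: 455/3.22 = 141 kJ/min
clams: 156/1.29 = 121 kJ/min
mussels: 404/7.31 = 55.3 kJ/min
turban snails: 283/7.95 = 35.6 kJ/min

crabs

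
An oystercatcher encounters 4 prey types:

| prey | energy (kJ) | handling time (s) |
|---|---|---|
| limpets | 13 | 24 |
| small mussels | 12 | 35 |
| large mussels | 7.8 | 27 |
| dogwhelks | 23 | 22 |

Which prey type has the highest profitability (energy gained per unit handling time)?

dogwhelks

In descending order of E/h:
dogwhelks: 23/22 = 1.05 kJ/s
limpets: 13/24 = 0.542 kJ/s
small mussels: 12/35 = 0.343 kJ/s
large mussels: 7.8/27 = 0.289 kJ/s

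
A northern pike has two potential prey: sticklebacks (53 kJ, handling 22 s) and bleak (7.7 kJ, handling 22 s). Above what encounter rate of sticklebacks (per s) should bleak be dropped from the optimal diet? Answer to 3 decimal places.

At the threshold, the rate on sticklebacks alone equals the profitability of bleak: λ·53/(1 + λ·22) = 7.7/22 = 0.35.
Rearranging, λ(53 − 0.35×22) = 0.35, so λ = 0.35/45.3 = 0.007726 per s.

0.008 per s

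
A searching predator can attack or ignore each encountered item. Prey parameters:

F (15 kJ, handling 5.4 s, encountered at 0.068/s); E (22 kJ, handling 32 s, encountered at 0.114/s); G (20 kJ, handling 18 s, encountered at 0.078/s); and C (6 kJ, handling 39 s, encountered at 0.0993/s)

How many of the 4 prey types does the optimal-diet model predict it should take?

2

Profitabilities (E/h, kJ/s): F 2.78, G 1.11, E 0.688, C 0.154. Add prey in this order while the next type's profitability exceeds the intake rate on those already taken.
Rate on top 1: 0.7461. G: 1.11 > 0.7461 → include.
Rate on top 2: 0.931. E: 0.688 < 0.931 → exclude; stop.
Optimal diet: F, G — 2 of 4 types.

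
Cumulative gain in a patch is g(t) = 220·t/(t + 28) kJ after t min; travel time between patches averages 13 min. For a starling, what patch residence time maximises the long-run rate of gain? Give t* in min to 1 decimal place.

Maximise g(t)/(T+t): set derivative to zero → g'(t)(T+t) = g(t).
g'(t) = 220·28/(t + 28)². Setting 220·28/(t+28)² = 220t/[(t+28)(13+t)] gives 28(13+t) = t(t+28), so t² = 28×13 = 364.
t* = √364 = 19.08 min.

19.1 min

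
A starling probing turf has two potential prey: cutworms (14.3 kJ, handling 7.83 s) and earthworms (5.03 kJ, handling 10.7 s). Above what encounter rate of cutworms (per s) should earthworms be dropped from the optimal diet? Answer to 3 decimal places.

Drop earthworms once their profitability E₂/h₂ falls below the rate achievable on cutworms alone: E₂/h₂ = λE₁/(1 + λh₁).
Solve for λ: λE₁h₂ = E₂(1 + λh₁) → λ(E₁h₂ − E₂h₁) = E₂ → λ = E₂/(E₁h₂ − E₂h₁).
λ = 5.03/(14.3×10.7 − 5.03×7.83) = 5.03/113.6 = 0.04427 per s.

0.044 per s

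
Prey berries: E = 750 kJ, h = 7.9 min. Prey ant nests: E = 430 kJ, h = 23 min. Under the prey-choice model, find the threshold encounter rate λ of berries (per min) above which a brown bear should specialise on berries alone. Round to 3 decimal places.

0.031 per min

Drop ant nests once their profitability E₂/h₂ falls below the rate achievable on berries alone: E₂/h₂ = λE₁/(1 + λh₁).
Solve for λ: λE₁h₂ = E₂(1 + λh₁) → λ(E₁h₂ − E₂h₁) = E₂ → λ = E₂/(E₁h₂ − E₂h₁).
λ = 430/(750×23 − 430×7.9) = 430/1.385e+04 = 0.03104 per min.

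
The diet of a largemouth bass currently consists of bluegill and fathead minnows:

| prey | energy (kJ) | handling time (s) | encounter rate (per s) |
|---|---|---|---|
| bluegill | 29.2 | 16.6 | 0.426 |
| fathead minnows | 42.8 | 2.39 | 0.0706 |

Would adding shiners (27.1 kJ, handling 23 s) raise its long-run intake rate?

On bluegill and fathead minnows alone, R = ΣλE/(1+Σλh) = 15.46/8.24 = 1.876 kJ/s.
Profitability of shiners: 27.1/23 = 1.178 kJ/s.
Since 1.178 < R, time spent handling shiners is better spent searching.

No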